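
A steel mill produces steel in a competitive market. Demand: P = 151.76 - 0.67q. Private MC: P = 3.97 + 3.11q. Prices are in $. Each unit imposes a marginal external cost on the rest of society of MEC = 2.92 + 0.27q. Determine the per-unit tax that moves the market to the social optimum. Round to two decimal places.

Social marginal cost = private MC + MEC = 6.89 + 3.38q.
Set SMC = demand: 6.89 + 3.38q = 151.76 - 0.67q → q* = 35.7704.
The Pigouvian tax equals MEC at q*: 2.92 + 0.27×35.7704 = 12.5780.

tax = $12.58 per unit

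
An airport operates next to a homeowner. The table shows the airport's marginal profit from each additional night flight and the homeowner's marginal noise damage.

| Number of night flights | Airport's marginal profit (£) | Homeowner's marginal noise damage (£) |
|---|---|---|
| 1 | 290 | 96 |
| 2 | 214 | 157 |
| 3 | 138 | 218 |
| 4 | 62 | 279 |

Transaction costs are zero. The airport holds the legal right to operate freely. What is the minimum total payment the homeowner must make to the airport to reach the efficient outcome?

Left alone the airport would choose level 4 (marginal profit stays positive).
Efficient level: k* = 2 (marginal profit ≥ marginal noise damage through 2).
The homeowner must at least cover the airport's forgone profit from cutting 4→2: 138 + 62 = 200.

£200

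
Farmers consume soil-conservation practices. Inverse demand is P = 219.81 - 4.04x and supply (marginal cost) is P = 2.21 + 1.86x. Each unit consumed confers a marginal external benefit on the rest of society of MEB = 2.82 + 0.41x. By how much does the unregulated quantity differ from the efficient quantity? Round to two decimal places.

3.27 units

Market equilibrium (private): 2.21 + 1.86x = 219.81 - 4.04x → x_m = 36.8814.
Social marginal benefit = demand + MEB = 222.63 - 3.63x.
Set SMB = MC: 222.63 - 3.63x = 2.21 + 1.86x → x* = 40.1494.
Gap = |36.8814 − 40.1494| = 3.2680.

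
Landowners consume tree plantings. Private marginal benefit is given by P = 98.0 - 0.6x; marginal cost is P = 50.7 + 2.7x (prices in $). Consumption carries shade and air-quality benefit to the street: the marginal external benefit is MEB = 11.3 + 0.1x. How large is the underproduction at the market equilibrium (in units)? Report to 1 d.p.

Market equilibrium (private): 50.7 + 2.7x = 98.0 - 0.6x → x_m = 14.3333.
Social marginal benefit = demand + MEB = 109.3 - 0.5x.
Set SMB = MC: 109.3 - 0.5x = 50.7 + 2.7x → x* = 18.3125.
Gap = |14.3333 − 18.3125| = 3.9792.

4.0 units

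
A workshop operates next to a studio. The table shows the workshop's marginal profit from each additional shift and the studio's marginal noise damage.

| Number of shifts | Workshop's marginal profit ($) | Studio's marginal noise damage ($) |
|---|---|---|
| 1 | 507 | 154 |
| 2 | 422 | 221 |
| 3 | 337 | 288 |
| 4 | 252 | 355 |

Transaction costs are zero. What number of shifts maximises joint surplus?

Bargaining reaches the level where marginal profit last exceeds marginal noise damage.
That holds through level 3 (337 ≥ 288) but not at 4 (252 < 355).

3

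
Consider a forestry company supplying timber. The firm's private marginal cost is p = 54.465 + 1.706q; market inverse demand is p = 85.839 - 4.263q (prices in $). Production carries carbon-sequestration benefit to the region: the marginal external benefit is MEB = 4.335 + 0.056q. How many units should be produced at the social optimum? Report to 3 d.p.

Social marginal cost = private MC − MEB = 50.130 + 1.650q.
Set SMC = demand: 50.130 + 1.650q = 85.839 - 4.263q → q* = 6.0391.

q* = 6.039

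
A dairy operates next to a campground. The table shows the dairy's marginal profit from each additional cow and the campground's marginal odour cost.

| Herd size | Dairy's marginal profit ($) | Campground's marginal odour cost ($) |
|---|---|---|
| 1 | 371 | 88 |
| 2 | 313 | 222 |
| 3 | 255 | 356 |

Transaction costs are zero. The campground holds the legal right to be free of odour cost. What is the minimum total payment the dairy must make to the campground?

$310

Efficient level: marginal profit ≥ marginal odour cost through level 2, so k* = 2.
With the campground holding the right, the dairy must at least compensate total damage at k*: 88 + 222 = 310.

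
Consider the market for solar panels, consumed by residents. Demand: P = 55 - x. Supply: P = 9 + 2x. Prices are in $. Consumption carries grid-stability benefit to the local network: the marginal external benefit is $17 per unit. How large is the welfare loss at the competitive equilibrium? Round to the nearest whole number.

Market equilibrium (private): 9 + 2x = 55 - x → x_m = 15.3333.
Social marginal benefit = demand + MEB = 72 - x.
Set SMB = MC: 72 - x = 9 + 2x → x* = 21.0000.
The loss is the area between SMB and MC from x* to x_m; with linear curves that's a triangle of height MEB(x_m).
DWL = ½ × 5.6667 × 17.0000 = 48.1670.

DWL = $48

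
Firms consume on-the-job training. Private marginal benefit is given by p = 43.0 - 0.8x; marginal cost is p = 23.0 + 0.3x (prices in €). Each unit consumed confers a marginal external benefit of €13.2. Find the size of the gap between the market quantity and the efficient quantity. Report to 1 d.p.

Market equilibrium (private): 23.0 + 0.3x = 43.0 - 0.8x → x_m = 18.1818.
Social marginal benefit = demand + MEB = 56.2 - 0.8x.
Set SMB = MC: 56.2 - 0.8x = 23.0 + 0.3x → x* = 30.1818.
Gap = |18.1818 − 30.1818| = 12.0000.

12.0 units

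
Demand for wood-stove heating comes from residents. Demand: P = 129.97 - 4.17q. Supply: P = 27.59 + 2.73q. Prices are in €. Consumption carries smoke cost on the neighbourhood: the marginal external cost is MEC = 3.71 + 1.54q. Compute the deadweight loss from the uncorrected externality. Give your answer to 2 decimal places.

Market equilibrium (private): 27.59 + 2.73q = 129.97 - 4.17q → q_m = 14.8377.
Social marginal benefit = demand − MEC = 126.26 - 5.71q.
Set SMB = MC: 126.26 - 5.71q = 27.59 + 2.73q → q* = 11.6908.
Height of the DWL triangle at q_m is MC(q_m) − SMB(q_m) = MEC(q_m) = 26.5600.
DWL = ½ × 3.1469 × 26.5600 = 41.7908.

DWL = €41.79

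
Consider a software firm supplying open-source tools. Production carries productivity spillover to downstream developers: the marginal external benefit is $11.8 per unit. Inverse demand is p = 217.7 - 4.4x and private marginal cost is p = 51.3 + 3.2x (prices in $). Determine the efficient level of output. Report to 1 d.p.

x* = 23.4

Social marginal cost = private MC − MEB = 39.5 + 3.2x.
Set SMC = demand: 39.5 + 3.2x = 217.7 - 4.4x → x* = 23.4474.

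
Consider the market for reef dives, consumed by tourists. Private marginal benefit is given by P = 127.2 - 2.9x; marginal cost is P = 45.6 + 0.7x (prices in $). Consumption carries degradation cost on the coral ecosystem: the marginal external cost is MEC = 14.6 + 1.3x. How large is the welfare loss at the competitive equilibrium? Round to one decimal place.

Market equilibrium (private): 45.6 + 0.7x = 127.2 - 2.9x → x_m = 22.6667.
Social marginal benefit = demand − MEC = 112.6 - 4.2x.
Set SMB = MC: 112.6 - 4.2x = 45.6 + 0.7x → x* = 13.6735.
The loss is the area between SMB and MC from x* to x_m; with linear curves that's a triangle of height MEC(x_m).
DWL = ½ × 8.9932 × 44.0667 = 198.1503.

DWL = $198.2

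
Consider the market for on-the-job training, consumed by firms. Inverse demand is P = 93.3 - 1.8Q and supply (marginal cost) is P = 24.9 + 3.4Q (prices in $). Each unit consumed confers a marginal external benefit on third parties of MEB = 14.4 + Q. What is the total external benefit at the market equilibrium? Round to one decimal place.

$275.9

Market equilibrium (private): 24.9 + 3.4Q = 93.3 - 1.8Q → Q_m = 13.1538.
Total external benefit = ∫₀^{Q_m} (14.4 + 1.0Q) dQ = 14.4×13.1538 + ½×1.0×13.1538² = 275.9259.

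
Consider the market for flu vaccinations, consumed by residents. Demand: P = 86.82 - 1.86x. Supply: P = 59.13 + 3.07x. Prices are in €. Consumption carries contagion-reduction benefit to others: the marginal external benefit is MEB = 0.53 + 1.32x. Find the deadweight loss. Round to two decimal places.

DWL = €8.74

Market equilibrium (private): 59.13 + 3.07x = 86.82 - 1.86x → x_m = 5.6166.
Social marginal benefit = demand + MEB = 87.35 - 0.54x.
Set SMB = MC: 87.35 - 0.54x = 59.13 + 3.07x → x* = 7.8172.
Height of the DWL triangle at x_m is SMB(x_m) − MC(x_m) = MEB(x_m) = 7.9440.
DWL = ½ × 2.2006 × 7.9440 = 8.7408.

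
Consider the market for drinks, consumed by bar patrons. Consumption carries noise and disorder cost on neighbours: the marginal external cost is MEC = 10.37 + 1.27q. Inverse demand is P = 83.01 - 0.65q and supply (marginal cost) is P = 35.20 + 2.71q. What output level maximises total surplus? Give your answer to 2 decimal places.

q* = 8.09

Social marginal benefit = demand − MEC = 72.64 - 1.92q.
Set SMB = MC: 72.64 - 1.92q = 35.20 + 2.71q → q* = 8.0864.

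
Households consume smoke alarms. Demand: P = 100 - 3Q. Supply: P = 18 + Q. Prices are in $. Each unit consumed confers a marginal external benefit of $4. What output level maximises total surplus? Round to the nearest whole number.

Q* = 22

Social marginal benefit = demand + MEB = 104 - 3Q.
Set SMB = MC: 104 - 3Q = 18 + Q → Q* = 21.5000.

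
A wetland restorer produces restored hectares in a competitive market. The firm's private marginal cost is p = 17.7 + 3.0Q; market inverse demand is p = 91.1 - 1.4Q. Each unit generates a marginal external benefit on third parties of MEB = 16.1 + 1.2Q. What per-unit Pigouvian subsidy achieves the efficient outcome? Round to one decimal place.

Social marginal cost = private MC − MEB = 1.6 + 1.8Q.
Set SMC = demand: 1.6 + 1.8Q = 91.1 - 1.4Q → Q* = 27.9688.
The Pigouvian subsidy equals MEB at Q*: 16.1 + 1.2×27.9688 = 49.6626.

subsidy = 49.7 per unit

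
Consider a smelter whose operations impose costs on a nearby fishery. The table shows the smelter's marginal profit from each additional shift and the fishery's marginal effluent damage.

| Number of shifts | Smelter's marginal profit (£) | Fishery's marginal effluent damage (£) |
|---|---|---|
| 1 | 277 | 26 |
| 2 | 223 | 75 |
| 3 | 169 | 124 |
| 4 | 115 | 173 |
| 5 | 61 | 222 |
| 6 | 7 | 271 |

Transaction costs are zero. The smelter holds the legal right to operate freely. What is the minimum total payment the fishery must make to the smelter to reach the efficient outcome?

£183

Left alone the smelter would choose level 6 (marginal profit stays positive).
Efficient level: k* = 3 (marginal profit ≥ marginal effluent damage through 3).
The fishery must at least cover the smelter's forgone profit from cutting 6→3: 115 + 61 + 7 = 183.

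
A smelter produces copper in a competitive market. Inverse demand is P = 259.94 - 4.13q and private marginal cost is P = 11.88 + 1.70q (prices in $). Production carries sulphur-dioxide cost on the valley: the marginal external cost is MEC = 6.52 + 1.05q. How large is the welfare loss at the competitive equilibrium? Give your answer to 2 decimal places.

DWL = $190.48

Market equilibrium (private): 11.88 + 1.70q = 259.94 - 4.13q → q_m = 42.5489.
Social marginal cost = private MC + MEC = 18.40 + 2.75q.
Set SMC = demand: 18.40 + 2.75q = 259.94 - 4.13q → q* = 35.1076.
The loss is the area between SMC and demand from q* to q_m; with linear curves that's a triangle of height MEC(q_m).
DWL = ½ × 7.4413 × 51.1963 = 190.4835.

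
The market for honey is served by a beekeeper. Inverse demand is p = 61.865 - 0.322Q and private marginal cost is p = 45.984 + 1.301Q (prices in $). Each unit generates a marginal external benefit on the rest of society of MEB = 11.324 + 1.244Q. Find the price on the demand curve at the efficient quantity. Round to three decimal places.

Social marginal cost = private MC − MEB = 34.660 + 0.057Q.
Set SMC = demand: 34.660 + 0.057Q = 61.865 - 0.322Q → Q* = 71.7810.
Consumer price on the demand curve at Q*: 61.865 − 0.322×71.7810 = 38.7515.

P = $38.752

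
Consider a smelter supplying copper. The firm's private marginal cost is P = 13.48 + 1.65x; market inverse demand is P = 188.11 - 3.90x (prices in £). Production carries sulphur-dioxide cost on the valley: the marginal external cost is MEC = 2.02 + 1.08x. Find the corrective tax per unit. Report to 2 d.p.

tax = £30.14 per unit

Social marginal cost = private MC + MEC = 15.50 + 2.73x.
Set SMC = demand: 15.50 + 2.73x = 188.11 - 3.90x → x* = 26.0347.
The Pigouvian tax equals MEC at x*: 2.02 + 1.08×26.0347 = 30.1375.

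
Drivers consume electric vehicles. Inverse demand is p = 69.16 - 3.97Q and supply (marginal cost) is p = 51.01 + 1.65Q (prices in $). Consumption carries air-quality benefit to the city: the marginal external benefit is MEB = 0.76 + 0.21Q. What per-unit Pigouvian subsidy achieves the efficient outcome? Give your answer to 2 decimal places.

Social marginal benefit = demand + MEB = 69.92 - 3.76Q.
Set SMB = MC: 69.92 - 3.76Q = 51.01 + 1.65Q → Q* = 3.4954.
The Pigouvian subsidy equals MEB at Q*: 0.76 + 0.21×3.4954 = 1.4940.

subsidy = $1.49 per unit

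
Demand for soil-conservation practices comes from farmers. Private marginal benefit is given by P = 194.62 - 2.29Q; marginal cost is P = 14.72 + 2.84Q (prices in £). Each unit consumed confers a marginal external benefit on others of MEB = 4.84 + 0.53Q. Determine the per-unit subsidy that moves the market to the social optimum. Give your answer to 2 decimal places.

Social marginal benefit = demand + MEB = 199.46 - 1.76Q.
Set SMB = MC: 199.46 - 1.76Q = 14.72 + 2.84Q → Q* = 40.1609.
The Pigouvian subsidy equals MEB at Q*: 4.84 + 0.53×40.1609 = 26.1253.

subsidy = £26.13 per unit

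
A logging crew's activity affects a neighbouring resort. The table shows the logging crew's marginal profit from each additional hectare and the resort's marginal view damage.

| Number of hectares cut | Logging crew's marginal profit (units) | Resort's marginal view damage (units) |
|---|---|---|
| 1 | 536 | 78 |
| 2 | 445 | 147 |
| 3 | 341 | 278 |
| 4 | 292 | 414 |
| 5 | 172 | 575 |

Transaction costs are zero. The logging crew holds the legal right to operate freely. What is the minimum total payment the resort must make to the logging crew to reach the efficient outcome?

464

Left alone the logging crew would choose level 5 (marginal profit stays positive).
Efficient level: k* = 3 (marginal profit ≥ marginal view damage through 3).
The resort must at least cover the logging crew's forgone profit from cutting 5→3: 292 + 172 = 464.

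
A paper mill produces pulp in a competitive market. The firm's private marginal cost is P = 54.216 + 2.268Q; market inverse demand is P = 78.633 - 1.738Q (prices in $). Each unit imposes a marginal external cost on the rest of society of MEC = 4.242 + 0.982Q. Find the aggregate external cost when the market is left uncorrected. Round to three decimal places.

$44.096

Market equilibrium (private): 54.216 + 2.268Q = 78.633 - 1.738Q → Q_m = 6.0951.
Total external cost = ∫₀^{Q_m} (4.242 + 0.982Q) dQ = 4.242×6.0951 + ½×0.982×6.0951² = 44.0962.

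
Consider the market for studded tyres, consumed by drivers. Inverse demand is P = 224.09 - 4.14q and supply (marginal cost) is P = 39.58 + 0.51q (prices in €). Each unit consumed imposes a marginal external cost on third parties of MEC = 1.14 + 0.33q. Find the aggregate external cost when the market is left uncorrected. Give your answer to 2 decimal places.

€305.02

Market equilibrium (private): 39.58 + 0.51q = 224.09 - 4.14q → q_m = 39.6796.
Total external cost = ∫₀^{q_m} (1.14 + 0.33q) dq = 1.14×39.6796 + ½×0.33×39.6796² = 305.0224.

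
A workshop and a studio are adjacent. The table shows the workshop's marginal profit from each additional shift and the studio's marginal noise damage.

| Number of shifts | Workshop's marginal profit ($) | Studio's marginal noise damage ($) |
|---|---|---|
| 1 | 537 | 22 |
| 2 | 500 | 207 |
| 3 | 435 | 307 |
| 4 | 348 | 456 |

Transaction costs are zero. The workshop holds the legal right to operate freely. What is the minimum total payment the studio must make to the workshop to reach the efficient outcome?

Left alone the workshop would choose level 4 (marginal profit stays positive).
Efficient level: k* = 3 (marginal profit ≥ marginal noise damage through 3).
The studio must at least cover the workshop's forgone profit from cutting 4→3: 348 = 348.

$348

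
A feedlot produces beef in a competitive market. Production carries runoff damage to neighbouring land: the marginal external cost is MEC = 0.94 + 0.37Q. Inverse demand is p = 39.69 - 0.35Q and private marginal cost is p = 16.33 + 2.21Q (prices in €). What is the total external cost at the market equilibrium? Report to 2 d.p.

€23.98

Market equilibrium (private): 16.33 + 2.21Q = 39.69 - 0.35Q → Q_m = 9.1250.
Total external cost = ∫₀^{Q_m} (0.94 + 0.37Q) dQ = 0.94×9.1250 + ½×0.37×9.1250² = 23.9816.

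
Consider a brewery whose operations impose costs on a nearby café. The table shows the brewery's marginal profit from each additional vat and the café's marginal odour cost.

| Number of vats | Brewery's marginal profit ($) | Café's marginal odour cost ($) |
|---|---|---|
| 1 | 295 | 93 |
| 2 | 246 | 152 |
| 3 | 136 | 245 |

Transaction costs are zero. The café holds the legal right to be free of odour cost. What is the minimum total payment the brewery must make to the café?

$245

Efficient level: marginal profit ≥ marginal odour cost through level 2, so k* = 2.
With the café holding the right, the brewery must at least compensate total damage at k*: 93 + 152 = 245.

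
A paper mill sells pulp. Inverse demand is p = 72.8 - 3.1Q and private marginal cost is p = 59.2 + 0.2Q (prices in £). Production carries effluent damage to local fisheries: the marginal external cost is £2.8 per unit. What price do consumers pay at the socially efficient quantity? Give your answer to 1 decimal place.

P = £62.7

Social marginal cost = private MC + MEC = 62.0 + 0.2Q.
Set SMC = demand: 62.0 + 0.2Q = 72.8 - 3.1Q → Q* = 3.2727.
Consumer price on the demand curve at Q*: 72.8 − 3.1×3.2727 = 62.6546.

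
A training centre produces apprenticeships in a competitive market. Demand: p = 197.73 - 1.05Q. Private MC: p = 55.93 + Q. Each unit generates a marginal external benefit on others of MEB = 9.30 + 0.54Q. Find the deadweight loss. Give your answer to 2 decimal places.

DWL = 720.67

Market equilibrium (private): 55.93 + Q = 197.73 - 1.05Q → Q_m = 69.1707.
Social marginal cost = private MC − MEB = 46.63 + 0.46Q.
Set SMC = demand: 46.63 + 0.46Q = 197.73 - 1.05Q → Q* = 100.0662.
Height of the DWL triangle at Q_m is demand(Q_m) − SMC(Q_m) = MEB(Q_m) = 46.6522.
DWL = ½ × 30.8955 × 46.6522 = 720.6715.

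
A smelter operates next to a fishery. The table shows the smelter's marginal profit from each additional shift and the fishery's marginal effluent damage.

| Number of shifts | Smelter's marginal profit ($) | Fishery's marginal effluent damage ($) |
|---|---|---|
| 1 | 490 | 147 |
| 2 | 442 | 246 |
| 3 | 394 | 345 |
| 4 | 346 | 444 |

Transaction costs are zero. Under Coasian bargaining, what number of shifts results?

Bargaining reaches the level where marginal profit last exceeds marginal effluent damage.
That holds through level 3 (394 ≥ 345) but not at 4 (346 < 444).

3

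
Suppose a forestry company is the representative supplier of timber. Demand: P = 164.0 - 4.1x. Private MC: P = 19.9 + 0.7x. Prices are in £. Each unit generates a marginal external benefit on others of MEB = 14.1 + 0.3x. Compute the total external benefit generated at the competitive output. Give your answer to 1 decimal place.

Market equilibrium (private): 19.9 + 0.7x = 164.0 - 4.1x → x_m = 30.0208.
Total external benefit = ∫₀^{x_m} (14.1 + 0.3x) dx = 14.1×30.0208 + ½×0.3×30.0208² = 558.4805.

£558.5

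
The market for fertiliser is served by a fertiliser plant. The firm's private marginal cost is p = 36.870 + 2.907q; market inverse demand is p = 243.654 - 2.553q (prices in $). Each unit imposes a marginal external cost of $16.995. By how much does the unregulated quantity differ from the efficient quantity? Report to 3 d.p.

3.113 units

Market equilibrium (private): 36.870 + 2.907q = 243.654 - 2.553q → q_m = 37.8725.
Social marginal cost = private MC + MEC = 53.865 + 2.907q.
Set SMC = demand: 53.865 + 2.907q = 243.654 - 2.553q → q* = 34.7599.
Gap = |37.8725 − 34.7599| = 3.1126.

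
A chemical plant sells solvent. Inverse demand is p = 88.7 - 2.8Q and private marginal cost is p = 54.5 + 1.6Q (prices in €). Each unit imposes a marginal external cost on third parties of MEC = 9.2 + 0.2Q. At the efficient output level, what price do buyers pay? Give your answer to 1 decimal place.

P = €73.5

Social marginal cost = private MC + MEC = 63.7 + 1.8Q.
Set SMC = demand: 63.7 + 1.8Q = 88.7 - 2.8Q → Q* = 5.4348.
Consumer price on the demand curve at Q*: 88.7 − 2.8×5.4348 = 73.4826.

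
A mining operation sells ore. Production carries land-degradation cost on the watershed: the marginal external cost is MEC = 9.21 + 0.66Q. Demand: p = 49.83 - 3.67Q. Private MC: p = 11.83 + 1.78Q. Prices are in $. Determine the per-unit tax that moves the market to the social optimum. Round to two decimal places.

Social marginal cost = private MC + MEC = 21.04 + 2.44Q.
Set SMC = demand: 21.04 + 2.44Q = 49.83 - 3.67Q → Q* = 4.7119.
The Pigouvian tax equals MEC at Q*: 9.21 + 0.66×4.7119 = 12.3199.

tax = $12.32 per unit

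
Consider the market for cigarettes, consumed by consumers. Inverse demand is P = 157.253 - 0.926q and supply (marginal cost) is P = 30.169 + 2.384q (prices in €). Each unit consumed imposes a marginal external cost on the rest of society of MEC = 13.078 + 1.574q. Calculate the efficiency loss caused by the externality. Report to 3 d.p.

DWL = €553.208

Market equilibrium (private): 30.169 + 2.384q = 157.253 - 0.926q → q_m = 38.3940.
Social marginal benefit = demand − MEC = 144.175 - 2.500q.
Set SMB = MC: 144.175 - 2.500q = 30.169 + 2.384q → q* = 23.3428.
The welfare-loss triangle has base |q_m − q*| and height MEC(q_m) (the vertical gap between SMB and MC is zero at q* and MEC at q_m).
DWL = ½ × 15.0512 × 73.5101 = 553.2076.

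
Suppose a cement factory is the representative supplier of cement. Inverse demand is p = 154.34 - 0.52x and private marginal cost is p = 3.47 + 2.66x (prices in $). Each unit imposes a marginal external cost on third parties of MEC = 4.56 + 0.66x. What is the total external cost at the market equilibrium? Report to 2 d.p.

Market equilibrium (private): 3.47 + 2.66x = 154.34 - 0.52x → x_m = 47.4434.
Total external cost = ∫₀^{x_m} (4.56 + 0.66x) dx = 4.56×47.4434 + ½×0.66×47.4434² = 959.1311.

$959.13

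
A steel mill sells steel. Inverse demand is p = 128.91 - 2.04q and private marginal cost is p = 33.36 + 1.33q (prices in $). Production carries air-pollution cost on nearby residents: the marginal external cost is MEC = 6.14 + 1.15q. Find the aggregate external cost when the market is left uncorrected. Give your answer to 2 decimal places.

Market equilibrium (private): 33.36 + 1.33q = 128.91 - 2.04q → q_m = 28.3531.
Total external cost = ∫₀^{q_m} (6.14 + 1.15q) dq = 6.14×28.3531 + ½×1.15×28.3531² = 636.3295.

$636.33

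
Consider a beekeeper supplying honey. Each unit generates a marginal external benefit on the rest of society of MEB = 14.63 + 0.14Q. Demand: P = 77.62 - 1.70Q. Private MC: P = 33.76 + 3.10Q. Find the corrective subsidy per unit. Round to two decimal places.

Social marginal cost = private MC − MEB = 19.13 + 2.96Q.
Set SMC = demand: 19.13 + 2.96Q = 77.62 - 1.70Q → Q* = 12.5515.
The Pigouvian subsidy equals MEB at Q*: 14.63 + 0.14×12.5515 = 16.3872.

subsidy = 16.39 per unit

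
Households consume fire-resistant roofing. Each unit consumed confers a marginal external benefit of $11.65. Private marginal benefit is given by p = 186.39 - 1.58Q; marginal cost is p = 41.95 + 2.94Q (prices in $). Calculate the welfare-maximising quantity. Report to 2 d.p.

Q* = 34.53

Social marginal benefit = demand + MEB = 198.04 - 1.58Q.
Set SMB = MC: 198.04 - 1.58Q = 41.95 + 2.94Q → Q* = 34.5332.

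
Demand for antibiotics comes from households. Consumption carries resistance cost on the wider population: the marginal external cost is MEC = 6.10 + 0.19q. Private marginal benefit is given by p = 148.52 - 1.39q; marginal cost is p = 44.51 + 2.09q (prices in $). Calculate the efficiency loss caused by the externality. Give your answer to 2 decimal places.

DWL = $18.90

Market equilibrium (private): 44.51 + 2.09q = 148.52 - 1.39q → q_m = 29.8879.
Social marginal benefit = demand − MEC = 142.42 - 1.58q.
Set SMB = MC: 142.42 - 1.58q = 44.51 + 2.09q → q* = 26.6785.
Height of the DWL triangle at q_m is MC(q_m) − SMB(q_m) = MEC(q_m) = 11.7787.
DWL = ½ × 3.2094 × 11.7787 = 18.9013.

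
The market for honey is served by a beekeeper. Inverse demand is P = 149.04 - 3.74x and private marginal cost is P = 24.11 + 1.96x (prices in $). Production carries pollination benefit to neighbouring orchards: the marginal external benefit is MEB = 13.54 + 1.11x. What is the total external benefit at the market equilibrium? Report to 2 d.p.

$563.37

Market equilibrium (private): 24.11 + 1.96x = 149.04 - 3.74x → x_m = 21.9175.
Total external benefit = ∫₀^{x_m} (13.54 + 1.11x) dx = 13.54×21.9175 + ½×1.11×21.9175² = 563.3721.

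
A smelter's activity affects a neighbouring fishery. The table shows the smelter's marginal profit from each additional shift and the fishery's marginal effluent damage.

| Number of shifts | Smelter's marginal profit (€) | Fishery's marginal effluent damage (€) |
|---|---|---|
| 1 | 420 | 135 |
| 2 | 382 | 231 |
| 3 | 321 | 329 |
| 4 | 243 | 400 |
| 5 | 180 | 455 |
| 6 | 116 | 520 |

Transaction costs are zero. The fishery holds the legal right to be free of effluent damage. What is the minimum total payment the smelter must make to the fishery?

Efficient level: marginal profit ≥ marginal effluent damage through level 2, so k* = 2.
With the fishery holding the right, the smelter must at least compensate total damage at k*: 135 + 231 = 366.

€366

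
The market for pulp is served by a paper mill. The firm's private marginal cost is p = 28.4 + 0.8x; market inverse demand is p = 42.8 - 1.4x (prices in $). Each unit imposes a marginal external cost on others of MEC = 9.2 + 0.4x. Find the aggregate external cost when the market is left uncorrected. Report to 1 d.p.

Market equilibrium (private): 28.4 + 0.8x = 42.8 - 1.4x → x_m = 6.5455.
Total external cost = ∫₀^{x_m} (9.2 + 0.4x) dx = 9.2×6.5455 + ½×0.4×6.5455² = 68.7873.

$68.8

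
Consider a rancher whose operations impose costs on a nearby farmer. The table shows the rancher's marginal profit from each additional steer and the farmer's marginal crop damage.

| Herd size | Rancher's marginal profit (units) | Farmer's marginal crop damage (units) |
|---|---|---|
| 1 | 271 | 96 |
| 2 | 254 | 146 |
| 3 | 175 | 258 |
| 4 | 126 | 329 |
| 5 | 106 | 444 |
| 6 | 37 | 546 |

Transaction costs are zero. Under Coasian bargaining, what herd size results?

2

Bargaining reaches the level where marginal profit last exceeds marginal crop damage.
That holds through level 2 (254 ≥ 146) but not at 3 (175 < 258).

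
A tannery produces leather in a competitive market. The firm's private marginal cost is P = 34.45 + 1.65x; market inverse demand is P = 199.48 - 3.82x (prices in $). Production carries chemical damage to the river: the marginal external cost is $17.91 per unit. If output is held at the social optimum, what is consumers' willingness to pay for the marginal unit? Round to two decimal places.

Social marginal cost = private MC + MEC = 52.36 + 1.65x.
Set SMC = demand: 52.36 + 1.65x = 199.48 - 3.82x → x* = 26.8958.
Consumer price on the demand curve at x*: 199.48 − 3.82×26.8958 = 96.7380.

P = $96.74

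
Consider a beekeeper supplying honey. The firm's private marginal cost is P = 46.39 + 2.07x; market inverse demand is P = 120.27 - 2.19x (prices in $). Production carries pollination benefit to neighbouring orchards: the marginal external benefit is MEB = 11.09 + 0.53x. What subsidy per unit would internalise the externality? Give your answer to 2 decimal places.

subsidy = $23.16 per unit

Social marginal cost = private MC − MEB = 35.30 + 1.54x.
Set SMC = demand: 35.30 + 1.54x = 120.27 - 2.19x → x* = 22.7802.
The Pigouvian subsidy equals MEB at x*: 11.09 + 0.53×22.7802 = 23.1635.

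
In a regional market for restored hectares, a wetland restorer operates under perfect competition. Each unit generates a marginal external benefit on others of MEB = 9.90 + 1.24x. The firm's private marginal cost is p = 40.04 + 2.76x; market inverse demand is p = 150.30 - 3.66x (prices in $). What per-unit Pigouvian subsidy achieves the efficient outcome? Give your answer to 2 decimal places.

subsidy = $38.66 per unit

Social marginal cost = private MC − MEB = 30.14 + 1.52x.
Set SMC = demand: 30.14 + 1.52x = 150.30 - 3.66x → x* = 23.1969.
The Pigouvian subsidy equals MEB at x*: 9.90 + 1.24×23.1969 = 38.6642.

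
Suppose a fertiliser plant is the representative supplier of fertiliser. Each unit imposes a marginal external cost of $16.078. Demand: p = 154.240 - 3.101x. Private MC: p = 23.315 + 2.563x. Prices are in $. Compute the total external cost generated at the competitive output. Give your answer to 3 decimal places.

$371.648

Market equilibrium (private): 23.315 + 2.563x = 154.240 - 3.101x → x_m = 23.1153.
Total external cost = MEC × x_m = 16.078 × 23.1153 = 371.6478.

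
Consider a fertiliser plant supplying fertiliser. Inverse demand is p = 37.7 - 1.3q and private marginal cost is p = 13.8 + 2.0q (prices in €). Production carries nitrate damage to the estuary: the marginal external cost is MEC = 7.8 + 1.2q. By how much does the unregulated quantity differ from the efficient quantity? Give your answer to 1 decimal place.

Market equilibrium (private): 13.8 + 2.0q = 37.7 - 1.3q → q_m = 7.2424.
Social marginal cost = private MC + MEC = 21.6 + 3.2q.
Set SMC = demand: 21.6 + 3.2q = 37.7 - 1.3q → q* = 3.5778.
Gap = |7.2424 − 3.5778| = 3.6646.

3.7 units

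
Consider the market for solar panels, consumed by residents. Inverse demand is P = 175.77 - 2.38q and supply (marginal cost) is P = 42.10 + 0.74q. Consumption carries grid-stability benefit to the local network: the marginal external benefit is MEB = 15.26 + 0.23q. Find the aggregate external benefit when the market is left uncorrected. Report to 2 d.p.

Market equilibrium (private): 42.10 + 0.74q = 175.77 - 2.38q → q_m = 42.8429.
Total external benefit = ∫₀^{q_m} (15.26 + 0.23q) dq = 15.26×42.8429 + ½×0.23×42.8429² = 864.8668.

864.87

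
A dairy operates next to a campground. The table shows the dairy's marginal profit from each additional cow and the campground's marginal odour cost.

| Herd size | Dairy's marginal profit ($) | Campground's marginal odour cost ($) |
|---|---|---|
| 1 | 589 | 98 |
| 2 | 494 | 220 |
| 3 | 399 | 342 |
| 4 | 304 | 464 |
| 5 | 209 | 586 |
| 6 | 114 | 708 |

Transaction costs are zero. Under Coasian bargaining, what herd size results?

Bargaining reaches the level where marginal profit last exceeds marginal odour cost.
That holds through level 3 (399 ≥ 342) but not at 4 (304 < 464).

3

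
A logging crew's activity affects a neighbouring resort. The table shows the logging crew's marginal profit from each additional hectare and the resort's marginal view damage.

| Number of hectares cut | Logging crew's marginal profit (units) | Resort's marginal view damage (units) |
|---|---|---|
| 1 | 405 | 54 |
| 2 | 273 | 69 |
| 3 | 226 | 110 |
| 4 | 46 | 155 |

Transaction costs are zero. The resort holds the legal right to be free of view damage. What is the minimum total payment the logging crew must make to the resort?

Efficient level: marginal profit ≥ marginal view damage through level 3, so k* = 3.
With the resort holding the right, the logging crew must at least compensate total damage at k*: 54 + 69 + 110 = 233.

233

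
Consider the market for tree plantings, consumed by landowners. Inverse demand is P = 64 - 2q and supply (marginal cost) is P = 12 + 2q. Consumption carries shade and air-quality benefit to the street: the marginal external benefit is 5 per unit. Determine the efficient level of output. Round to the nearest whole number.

q* = 14

Social marginal benefit = demand + MEB = 69 - 2q.
Set SMB = MC: 69 - 2q = 12 + 2q → q* = 14.2500.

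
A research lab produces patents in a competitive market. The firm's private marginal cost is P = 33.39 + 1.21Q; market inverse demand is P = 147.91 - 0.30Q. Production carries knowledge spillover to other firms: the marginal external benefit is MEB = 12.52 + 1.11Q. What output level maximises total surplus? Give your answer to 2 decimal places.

Q* = 317.60

Social marginal cost = private MC − MEB = 20.87 + 0.10Q.
Set SMC = demand: 20.87 + 0.10Q = 147.91 - 0.30Q → Q* = 317.6000.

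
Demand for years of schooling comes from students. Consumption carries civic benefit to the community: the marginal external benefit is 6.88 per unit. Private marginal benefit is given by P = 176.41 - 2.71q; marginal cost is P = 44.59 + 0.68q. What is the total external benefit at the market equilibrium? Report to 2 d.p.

Market equilibrium (private): 44.59 + 0.68q = 176.41 - 2.71q → q_m = 38.8850.
Total external benefit = MEB × q_m = 6.88 × 38.8850 = 267.5288.

267.53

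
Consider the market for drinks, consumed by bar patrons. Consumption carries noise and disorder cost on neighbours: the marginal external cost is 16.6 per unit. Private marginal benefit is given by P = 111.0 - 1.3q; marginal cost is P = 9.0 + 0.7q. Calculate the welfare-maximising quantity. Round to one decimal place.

Social marginal benefit = demand − MEC = 94.4 - 1.3q.
Set SMB = MC: 94.4 - 1.3q = 9.0 + 0.7q → q* = 42.7000.

q* = 42.7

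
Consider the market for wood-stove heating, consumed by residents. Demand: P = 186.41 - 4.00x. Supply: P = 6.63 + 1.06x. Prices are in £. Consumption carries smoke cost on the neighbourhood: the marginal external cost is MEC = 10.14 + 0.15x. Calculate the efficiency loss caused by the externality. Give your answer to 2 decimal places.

DWL = £22.97

Market equilibrium (private): 6.63 + 1.06x = 186.41 - 4.00x → x_m = 35.5296.
Social marginal benefit = demand − MEC = 176.27 - 4.15x.
Set SMB = MC: 176.27 - 4.15x = 6.63 + 1.06x → x* = 32.5605.
The welfare-loss triangle has base |x_m − x*| and height MEC(x_m) (the vertical gap between SMB and MC is zero at x* and MEC at x_m).
DWL = ½ × 2.9691 × 15.4694 = 22.9651.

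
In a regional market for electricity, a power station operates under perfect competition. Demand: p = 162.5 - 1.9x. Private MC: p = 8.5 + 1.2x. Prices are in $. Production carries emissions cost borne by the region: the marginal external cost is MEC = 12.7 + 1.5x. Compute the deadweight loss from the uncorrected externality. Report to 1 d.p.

Market equilibrium (private): 8.5 + 1.2x = 162.5 - 1.9x → x_m = 49.6774.
Social marginal cost = private MC + MEC = 21.2 + 2.7x.
Set SMC = demand: 21.2 + 2.7x = 162.5 - 1.9x → x* = 30.7174.
The loss is the area between SMC and demand from x* to x_m; with linear curves that's a triangle of height MEC(x_m).
DWL = ½ × 18.9600 × 87.2161 = 826.8086.

DWL = $826.8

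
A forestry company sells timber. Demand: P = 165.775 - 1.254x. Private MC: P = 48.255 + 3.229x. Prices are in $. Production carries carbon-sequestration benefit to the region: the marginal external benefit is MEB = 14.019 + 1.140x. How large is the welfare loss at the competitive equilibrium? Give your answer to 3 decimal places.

DWL = $288.293

Market equilibrium (private): 48.255 + 3.229x = 165.775 - 1.254x → x_m = 26.2146.
Social marginal cost = private MC − MEB = 34.236 + 2.089x.
Set SMC = demand: 34.236 + 2.089x = 165.775 - 1.254x → x* = 39.3476.
Between x* and x_m the wedge demand − SMC runs linearly from 0 to MEB(x_m), so the loss is a triangle.
DWL = ½ × 13.1330 × 43.9036 = 288.2930.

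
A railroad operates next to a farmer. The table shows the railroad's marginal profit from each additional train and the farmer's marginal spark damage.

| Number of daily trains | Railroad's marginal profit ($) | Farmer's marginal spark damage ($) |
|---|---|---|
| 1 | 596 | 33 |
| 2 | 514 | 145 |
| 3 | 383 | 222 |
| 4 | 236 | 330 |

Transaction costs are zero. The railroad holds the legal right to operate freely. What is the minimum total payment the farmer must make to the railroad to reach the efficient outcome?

$236

Left alone the railroad would choose level 4 (marginal profit stays positive).
Efficient level: k* = 3 (marginal profit ≥ marginal spark damage through 3).
The farmer must at least cover the railroad's forgone profit from cutting 4→3: 236 = 236.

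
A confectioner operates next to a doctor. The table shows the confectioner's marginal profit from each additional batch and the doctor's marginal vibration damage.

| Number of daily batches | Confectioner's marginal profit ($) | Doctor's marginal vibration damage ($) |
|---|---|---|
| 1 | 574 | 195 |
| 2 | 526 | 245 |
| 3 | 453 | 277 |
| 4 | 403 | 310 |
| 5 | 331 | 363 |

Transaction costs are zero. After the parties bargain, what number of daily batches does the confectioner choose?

4

Bargaining reaches the level where marginal profit last exceeds marginal vibration damage.
That holds through level 4 (403 ≥ 310) but not at 5 (331 < 363).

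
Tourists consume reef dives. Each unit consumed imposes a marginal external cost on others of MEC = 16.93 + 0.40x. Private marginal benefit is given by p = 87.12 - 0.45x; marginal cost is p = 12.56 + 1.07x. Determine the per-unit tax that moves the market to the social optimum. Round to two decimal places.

Social marginal benefit = demand − MEC = 70.19 - 0.85x.
Set SMB = MC: 70.19 - 0.85x = 12.56 + 1.07x → x* = 30.0156.
The Pigouvian tax equals MEC at x*: 16.93 + 0.40×30.0156 = 28.9362.

tax = 28.94 per unit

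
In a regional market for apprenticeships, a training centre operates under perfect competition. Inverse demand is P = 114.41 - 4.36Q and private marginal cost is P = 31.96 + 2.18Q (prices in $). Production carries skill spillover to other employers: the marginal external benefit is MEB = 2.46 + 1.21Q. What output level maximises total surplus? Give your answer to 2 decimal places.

Social marginal cost = private MC − MEB = 29.50 + 0.97Q.
Set SMC = demand: 29.50 + 0.97Q = 114.41 - 4.36Q → Q* = 15.9306.

Q* = 15.93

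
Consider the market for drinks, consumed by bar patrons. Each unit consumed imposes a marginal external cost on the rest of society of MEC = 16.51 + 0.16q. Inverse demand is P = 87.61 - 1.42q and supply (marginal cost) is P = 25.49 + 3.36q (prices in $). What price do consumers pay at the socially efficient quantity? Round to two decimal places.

Social marginal benefit = demand − MEC = 71.10 - 1.58q.
Set SMB = MC: 71.10 - 1.58q = 25.49 + 3.36q → q* = 9.2328.
Consumer price on the demand curve at q*: 87.61 − 1.42×9.2328 = 74.4994.

P = $74.50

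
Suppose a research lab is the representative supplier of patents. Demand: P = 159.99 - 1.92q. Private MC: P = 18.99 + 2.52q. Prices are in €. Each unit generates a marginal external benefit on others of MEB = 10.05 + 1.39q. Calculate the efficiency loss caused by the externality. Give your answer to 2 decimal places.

DWL = €481.44

Market equilibrium (private): 18.99 + 2.52q = 159.99 - 1.92q → q_m = 31.7568.
Social marginal cost = private MC − MEB = 8.94 + 1.13q.
Set SMC = demand: 8.94 + 1.13q = 159.99 - 1.92q → q* = 49.5246.
Between q* and q_m the wedge demand − SMC runs linearly from 0 to MEB(q_m), so the loss is a triangle.
DWL = ½ × 17.7678 × 54.1919 = 481.4354.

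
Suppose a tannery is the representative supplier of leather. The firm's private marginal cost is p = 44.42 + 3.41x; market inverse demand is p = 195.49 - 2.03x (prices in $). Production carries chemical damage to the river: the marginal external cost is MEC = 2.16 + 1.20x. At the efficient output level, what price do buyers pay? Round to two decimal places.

P = $149.96

Social marginal cost = private MC + MEC = 46.58 + 4.61x.
Set SMC = demand: 46.58 + 4.61x = 195.49 - 2.03x → x* = 22.4262.
Consumer price on the demand curve at x*: 195.49 − 2.03×22.4262 = 149.9648.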